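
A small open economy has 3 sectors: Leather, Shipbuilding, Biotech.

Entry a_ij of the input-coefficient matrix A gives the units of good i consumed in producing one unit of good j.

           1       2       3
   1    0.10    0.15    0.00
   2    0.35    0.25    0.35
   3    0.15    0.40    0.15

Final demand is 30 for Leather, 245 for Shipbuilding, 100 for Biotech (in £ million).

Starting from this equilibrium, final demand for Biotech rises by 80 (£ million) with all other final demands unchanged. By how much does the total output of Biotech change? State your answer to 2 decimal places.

I − A =
  [   0.90    -0.15     0.00]
  [  -0.35     0.75    -0.35]
  [  -0.15    -0.40     0.85]
Cofactors of I−A, C_ij = (−1)^(i+j)·(minor ij) (rows/columns in the sector order above):
  C_11 = (0.75)(0.85) − (-0.35)(-0.40) = 0.4975
  C_12 = −[(-0.35)(0.85) − (-0.35)(-0.15)] = 0.3500
  C_13 = (-0.35)(-0.40) − (0.75)(-0.15) = 0.2525
  C_21 = −[(-0.15)(0.85) − (0.00)(-0.40)] = 0.1275
  C_22 = (0.90)(0.85) − (0.00)(-0.15) = 0.7650
  C_23 = −[(0.90)(-0.40) − (-0.15)(-0.15)] = 0.3825
  C_31 = (-0.15)(-0.35) − (0.00)(0.75) = 0.0525
  C_32 = −[(0.90)(-0.35) − (0.00)(-0.35)] = 0.3150
  C_33 = (0.90)(0.75) − (-0.15)(-0.35) = 0.6225
det(I−A) = Σ_j (I−A)_1j·C_1j = (0.90)(0.4975) + (-0.15)(0.3500) + (0.00)(0.2525) = 0.39525
adj(I−A) = Cᵀ =
  [ 0.4975   0.1275   0.0525]
  [ 0.3500   0.7650   0.3150]
  [ 0.2525   0.3825   0.6225]
(I − A)⁻¹ = adj(I−A) / det(I−A) ≈
  [   1.2587     0.3226     0.1328]
  [   0.8855     1.9355     0.7970]
  [   0.6388     0.9677     1.5750]
Δx = (I − A)⁻¹ Δd with Δd having +80 in the Biotech component and 0 elsewhere.
So Δx_3 = L_33 · (+80), where L_33 = adj(I−A)_33 / det(I−A) = 0.6225 / 0.39525.
Δx_3 = 0.6225 × (+80) / 0.39525 = 49.80 / 0.39525 ≈ 126.00.

Δx_3 = 126.00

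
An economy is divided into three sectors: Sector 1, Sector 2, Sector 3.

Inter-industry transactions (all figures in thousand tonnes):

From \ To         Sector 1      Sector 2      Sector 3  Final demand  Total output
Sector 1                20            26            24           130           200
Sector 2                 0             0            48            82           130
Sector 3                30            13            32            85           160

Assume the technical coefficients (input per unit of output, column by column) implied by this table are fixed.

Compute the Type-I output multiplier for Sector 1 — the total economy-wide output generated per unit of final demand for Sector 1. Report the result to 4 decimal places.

Technical coefficients a_ij = z_ij / X_j:
  a_11 = 20/200 = 0.10, a_21 = 0/200 = 0.00, a_31 = 30/200 = 0.15
  a_12 = 26/130 = 0.20, a_22 = 0/130 = 0.00, a_32 = 13/130 = 0.10
  a_13 = 24/160 = 0.15, a_23 = 48/160 = 0.30, a_33 = 32/160 = 0.20
I − A =
  [   0.90    -0.20    -0.15]
  [   0.00     1.00    -0.30]
  [  -0.15    -0.10     0.80]
Cofactors of I−A, C_ij = (−1)^(i+j)·(minor ij) (rows/columns in the sector order above):
  C_11 = (1.00)(0.80) − (-0.30)(-0.10) = 0.7700
  C_12 = −[(0.00)(0.80) − (-0.30)(-0.15)] = 0.0450
  C_13 = (0.00)(-0.10) − (1.00)(-0.15) = 0.1500
  C_21 = −[(-0.20)(0.80) − (-0.15)(-0.10)] = 0.1750
  C_22 = (0.90)(0.80) − (-0.15)(-0.15) = 0.6975
  C_23 = −[(0.90)(-0.10) − (-0.20)(-0.15)] = 0.1200
  C_31 = (-0.20)(-0.30) − (-0.15)(1.00) = 0.2100
  C_32 = −[(0.90)(-0.30) − (-0.15)(0.00)] = 0.2700
  C_33 = (0.90)(1.00) − (-0.20)(0.00) = 0.9000
det(I−A) = Σ_j (I−A)_1j·C_1j = (0.90)(0.7700) + (-0.20)(0.0450) + (-0.15)(0.1500) = 0.6615
adj(I−A) = Cᵀ =
  [ 0.7700   0.1750   0.2100]
  [ 0.0450   0.6975   0.2700]
  [ 0.1500   0.1200   0.9000]
(I − A)⁻¹ = adj(I−A) / det(I−A) ≈
  [   1.16402     0.26455     0.31746]
  [   0.06803     1.05442     0.40816]
  [   0.22676     0.18141     1.36054]
The output multiplier for sector j is the column-j sum of the Leontief inverse (I − A)⁻¹ = adj(I−A) / det(I−A).
Column 1 of adj(I−A): (0.7700, 0.0450, 0.1500); det(I−A) = 0.6615.
m_1 = (0.7700 + 0.0450 + 0.1500) / 0.6615 = 0.965 / 0.6615 ≈ 1.4588.

m_1 = 1.4588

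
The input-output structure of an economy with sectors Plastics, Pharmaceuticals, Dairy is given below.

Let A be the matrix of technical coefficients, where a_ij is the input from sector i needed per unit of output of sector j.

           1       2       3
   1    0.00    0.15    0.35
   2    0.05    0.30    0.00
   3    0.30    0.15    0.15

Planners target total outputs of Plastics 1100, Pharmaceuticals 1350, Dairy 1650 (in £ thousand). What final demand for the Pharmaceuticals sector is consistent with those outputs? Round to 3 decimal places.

I − A =
  [   1.00    -0.15    -0.35]
  [  -0.05     0.70     0.00]
  [  -0.30    -0.15     0.85]
d = (I − A) x:
  d_1 = (+1.00)·1100 + (-0.15)·1350 + (-0.35)·1650 = 320.000
  d_2 = (-0.05)·1100 + (+0.70)·1350 + (+0.00)·1650 = 890.000
  d_3 = (-0.30)·1100 + (-0.15)·1350 + (+0.85)·1650 = 870.000

d_2 = 890.000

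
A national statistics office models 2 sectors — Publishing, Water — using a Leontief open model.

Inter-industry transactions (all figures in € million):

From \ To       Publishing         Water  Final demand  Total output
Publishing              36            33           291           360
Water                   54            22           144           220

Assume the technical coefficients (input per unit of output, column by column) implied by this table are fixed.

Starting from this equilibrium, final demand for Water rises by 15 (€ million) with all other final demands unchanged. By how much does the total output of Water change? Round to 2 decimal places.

Δx_W = 17.14

Technical coefficients a_ij = z_ij / X_j:
  a_PP = 36/360 = 0.10, a_WP = 54/360 = 0.15
  a_PW = 33/220 = 0.15, a_WW = 22/220 = 0.10
I − A =
  [   0.90    -0.15]
  [  -0.15     0.90]
det(I−A) = (0.90)(0.90) − (-0.15)(-0.15) = 0.7875
adj(I−A) = [[0.90, 0.15], [0.15, 0.90]]
(I − A)⁻¹ = adj(I−A) / det(I−A) ≈
  [   1.1429     0.1905]
  [   0.1905     1.1429]
Δx = (I − A)⁻¹ Δd with Δd having +15 in the Water component and 0 elsewhere.
So Δx_W = L_WW · (+15), where L_WW = adj(I−A)_WW / det(I−A) = 0.90 / 0.7875.
Δx_W = 0.90 × (+15) / 0.7875 = 13.50 / 0.7875 ≈ 17.14.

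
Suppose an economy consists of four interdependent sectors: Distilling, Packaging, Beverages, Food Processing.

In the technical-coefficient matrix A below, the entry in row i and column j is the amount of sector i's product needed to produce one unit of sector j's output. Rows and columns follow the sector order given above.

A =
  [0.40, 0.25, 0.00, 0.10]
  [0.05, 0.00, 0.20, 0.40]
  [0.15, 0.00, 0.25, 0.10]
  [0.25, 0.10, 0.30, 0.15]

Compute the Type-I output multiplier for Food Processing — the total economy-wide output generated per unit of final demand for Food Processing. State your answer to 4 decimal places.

I − A =
  [   0.60    -0.25     0.00    -0.10]
  [  -0.05     1.00    -0.20    -0.40]
  [  -0.15     0.00     0.75    -0.10]
  [  -0.25    -0.10    -0.30     0.85]
Compute the cofactors C_ij = (−1)^(i+j)·(3×3 minor ij) of I−A; the adjugate is their transpose:
adj(I−A) = Cᵀ =
  [ 0.575500   0.159375   0.104500   0.155000]
  [ 0.153875   0.341250   0.170500   0.198750]
  [ 0.147000   0.045625   0.424875   0.088750]
  [ 0.239250   0.103125   0.200750   0.433125]
det(I−A) = Σ_j (I−A)_1j·C_1j = (0.60)(0.575500) + (-0.25)(0.153875) + (0.00)(0.147000) + (-0.10)(0.239250) = 0.28290625
(I − A)⁻¹ = adj(I−A) / det(I−A) ≈
  [   2.03424     0.56335     0.36938     0.54788]
  [   0.54391     1.20623     0.60267     0.70253]
  [   0.51961     0.16127     1.50182     0.31371]
  [   0.84569     0.36452     0.70960     1.53098]
The output multiplier for sector j is the column-j sum of the Leontief inverse (I − A)⁻¹ = adj(I−A) / det(I−A).
Column 4 of adj(I−A): (0.155000, 0.198750, 0.088750, 0.433125); det(I−A) = 0.28290625.
m_4 = (0.155000 + 0.198750 + 0.088750 + 0.433125) / 0.28290625 = 0.875625 / 0.28290625 ≈ 3.0951.

m_4 = 3.0951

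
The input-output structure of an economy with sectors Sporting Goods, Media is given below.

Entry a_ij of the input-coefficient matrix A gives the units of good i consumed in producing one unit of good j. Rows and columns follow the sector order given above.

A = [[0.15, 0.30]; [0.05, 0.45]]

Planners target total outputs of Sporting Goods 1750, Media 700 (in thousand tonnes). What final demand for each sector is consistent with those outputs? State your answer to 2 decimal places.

I − A =
  [   0.85    -0.30]
  [  -0.05     0.55]
d = (I − A) x:
  d_S = (+0.85)·1750 + (-0.30)·700 = 1277.50
  d_M = (-0.05)·1750 + (+0.55)·700 = 297.50

d_S = 1277.50, d_M = 297.50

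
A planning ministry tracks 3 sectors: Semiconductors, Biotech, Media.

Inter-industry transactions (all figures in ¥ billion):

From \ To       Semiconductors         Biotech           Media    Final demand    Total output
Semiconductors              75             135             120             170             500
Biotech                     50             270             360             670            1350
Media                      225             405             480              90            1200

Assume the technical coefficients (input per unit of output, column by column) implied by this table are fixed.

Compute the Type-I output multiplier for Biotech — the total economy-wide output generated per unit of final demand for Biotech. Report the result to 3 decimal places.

m_B = 3.132

Technical coefficients a_ij = z_ij / X_j:
  a_SS = 75/500 = 0.15, a_BS = 50/500 = 0.10, a_MS = 225/500 = 0.45
  a_SB = 135/1350 = 0.10, a_BB = 270/1350 = 0.20, a_MB = 405/1350 = 0.30
  a_SM = 120/1200 = 0.10, a_BM = 360/1200 = 0.30, a_MM = 480/1200 = 0.40
I − A =
  [   0.85    -0.10    -0.10]
  [  -0.10     0.80    -0.30]
  [  -0.45    -0.30     0.60]
Cofactors of I−A, C_ij = (−1)^(i+j)·(minor ij) (rows/columns in the sector order above):
  C_11 = (0.80)(0.60) − (-0.30)(-0.30) = 0.3900
  C_12 = −[(-0.10)(0.60) − (-0.30)(-0.45)] = 0.1950
  C_13 = (-0.10)(-0.30) − (0.80)(-0.45) = 0.3900
  C_21 = −[(-0.10)(0.60) − (-0.10)(-0.30)] = 0.0900
  C_22 = (0.85)(0.60) − (-0.10)(-0.45) = 0.4650
  C_23 = −[(0.85)(-0.30) − (-0.10)(-0.45)] = 0.3000
  C_31 = (-0.10)(-0.30) − (-0.10)(0.80) = 0.1100
  C_32 = −[(0.85)(-0.30) − (-0.10)(-0.10)] = 0.2650
  C_33 = (0.85)(0.80) − (-0.10)(-0.10) = 0.6700
det(I−A) = Σ_j (I−A)_1j·C_1j = (0.85)(0.3900) + (-0.10)(0.1950) + (-0.10)(0.3900) = 0.2730
adj(I−A) = Cᵀ =
  [ 0.3900   0.0900   0.1100]
  [ 0.1950   0.4650   0.2650]
  [ 0.3900   0.3000   0.6700]
(I − A)⁻¹ = adj(I−A) / det(I−A) ≈
  [   1.4286     0.3297     0.4029]
  [   0.7143     1.7033     0.9707]
  [   1.4286     1.0989     2.4542]
The output multiplier for sector j is the column-j sum of the Leontief inverse (I − A)⁻¹ = adj(I−A) / det(I−A).
Column B of adj(I−A): (0.0900, 0.4650, 0.3000); det(I−A) = 0.2730.
m_B = (0.0900 + 0.4650 + 0.3000) / 0.2730 = 0.855 / 0.2730 ≈ 3.132.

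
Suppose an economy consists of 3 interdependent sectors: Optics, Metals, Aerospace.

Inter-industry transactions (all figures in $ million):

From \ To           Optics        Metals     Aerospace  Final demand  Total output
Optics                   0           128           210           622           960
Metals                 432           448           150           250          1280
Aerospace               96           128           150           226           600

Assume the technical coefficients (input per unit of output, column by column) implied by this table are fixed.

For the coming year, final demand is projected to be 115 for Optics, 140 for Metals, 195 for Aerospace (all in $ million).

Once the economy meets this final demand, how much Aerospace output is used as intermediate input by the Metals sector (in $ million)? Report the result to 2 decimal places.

z_AM = 57.06

Technical coefficients a_ij = z_ij / X_j:
  a_OO = 0/960 = 0.00, a_MO = 432/960 = 0.45, a_AO = 96/960 = 0.10
  a_OM = 128/1280 = 0.10, a_MM = 448/1280 = 0.35, a_AM = 128/1280 = 0.10
  a_OA = 210/600 = 0.35, a_MA = 150/600 = 0.25, a_AA = 150/600 = 0.25
I − A =
  [   1.00    -0.10    -0.35]
  [  -0.45     0.65    -0.25]
  [  -0.10    -0.10     0.75]
Cofactors of I−A, C_ij = (−1)^(i+j)·(minor ij) (rows/columns in the sector order above):
  C_11 = (0.65)(0.75) − (-0.25)(-0.10) = 0.4625
  C_12 = −[(-0.45)(0.75) − (-0.25)(-0.10)] = 0.3625
  C_13 = (-0.45)(-0.10) − (0.65)(-0.10) = 0.1100
  C_21 = −[(-0.10)(0.75) − (-0.35)(-0.10)] = 0.1100
  C_22 = (1.00)(0.75) − (-0.35)(-0.10) = 0.7150
  C_23 = −[(1.00)(-0.10) − (-0.10)(-0.10)] = 0.1100
  C_31 = (-0.10)(-0.25) − (-0.35)(0.65) = 0.2525
  C_32 = −[(1.00)(-0.25) − (-0.35)(-0.45)] = 0.4075
  C_33 = (1.00)(0.65) − (-0.10)(-0.45) = 0.6050
det(I−A) = Σ_j (I−A)_1j·C_1j = (1.00)(0.4625) + (-0.10)(0.3625) + (-0.35)(0.1100) = 0.38775
adj(I−A) = Cᵀ =
  [ 0.4625   0.1100   0.2525]
  [ 0.3625   0.7150   0.4075]
  [ 0.1100   0.1100   0.6050]
(I − A)⁻¹ = adj(I−A) / det(I−A) ≈
  [   1.1928     0.2837     0.6512]
  [   0.9349     1.8440     1.0509]
  [   0.2837     0.2837     1.5603]
First solve x = (I − A)⁻¹ d = adj(I−A)·d / det(I−A); in particular x_M = (0.3625·115 + 0.7150·140 + 0.4075·195) / 0.38775 = 221.25 / 0.38775 ≈ 570.5996.
Intermediate flow from A to M: z_AM = a_AM · x_M = 0.10 × 221.25 / 0.38775 = 22.125 / 0.38775 ≈ 57.06.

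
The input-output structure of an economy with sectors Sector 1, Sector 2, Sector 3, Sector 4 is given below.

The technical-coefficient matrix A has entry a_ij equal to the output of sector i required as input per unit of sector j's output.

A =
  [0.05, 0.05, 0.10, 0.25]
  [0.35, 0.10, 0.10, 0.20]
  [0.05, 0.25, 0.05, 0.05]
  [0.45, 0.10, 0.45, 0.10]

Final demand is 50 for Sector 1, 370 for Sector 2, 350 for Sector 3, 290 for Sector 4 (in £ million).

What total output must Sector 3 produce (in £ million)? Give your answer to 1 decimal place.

I − A =
  [   0.95    -0.05    -0.10    -0.25]
  [  -0.35     0.90    -0.10    -0.20]
  [  -0.05    -0.25     0.95    -0.05]
  [  -0.45    -0.10    -0.45     0.90]
Compute the cofactors C_ij = (−1)^(i+j)·(3×3 minor ij) of I−A; the adjugate is their transpose:
adj(I−A) = Cᵀ =
  [ 0.684750   0.116500   0.191750   0.226750]
  [ 0.388125   0.671625   0.239625   0.270375]
  [ 0.162750   0.195000   0.620250   0.123000]
  [ 0.466875   0.230375   0.432625   0.758375]
det(I−A) = Σ_j (I−A)_1j·C_1j = (0.95)(0.684750) + (-0.05)(0.388125) + (-0.10)(0.162750) + (-0.25)(0.466875) = 0.4981125
(I − A)⁻¹ = adj(I−A) / det(I−A) ≈
  [   1.3747     0.2339     0.3850     0.4552]
  [   0.7792     1.3483     0.4811     0.5428]
  [   0.3267     0.3915     1.2452     0.2469]
  [   0.9373     0.4625     0.8685     1.5225]
x = (I − A)⁻¹ d = adj(I−A)·d / det(I−A), with det(I−A) = 0.4981125:
  x_1 = (0.684750·50 + 0.116500·370 + 0.191750·350 + 0.226750·290) / 0.4981125 = 210.2125 / 0.4981125 ≈ 422.0
  x_2 = (0.388125·50 + 0.671625·370 + 0.239625·350 + 0.270375·290) / 0.4981125 = 430.185 / 0.4981125 ≈ 863.6
  x_3 = (0.162750·50 + 0.195000·370 + 0.620250·350 + 0.123000·290) / 0.4981125 = 333.045 / 0.4981125 ≈ 668.6
  x_4 = (0.466875·50 + 0.230375·370 + 0.432625·350 + 0.758375·290) / 0.4981125 = 479.93 / 0.4981125 ≈ 963.5

x_3 = 668.6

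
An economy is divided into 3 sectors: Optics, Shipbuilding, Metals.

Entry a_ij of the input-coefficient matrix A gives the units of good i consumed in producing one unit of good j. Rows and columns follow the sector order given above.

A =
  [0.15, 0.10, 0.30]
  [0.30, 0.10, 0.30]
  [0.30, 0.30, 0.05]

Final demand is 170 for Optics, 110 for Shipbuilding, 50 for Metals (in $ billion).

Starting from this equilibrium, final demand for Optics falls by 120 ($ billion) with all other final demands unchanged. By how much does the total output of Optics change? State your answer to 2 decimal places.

Δx_1 = -181.87

I − A =
  [   0.85    -0.10    -0.30]
  [  -0.30     0.90    -0.30]
  [  -0.30    -0.30     0.95]
Cofactors of I−A, C_ij = (−1)^(i+j)·(minor ij) (rows/columns in the sector order above):
  C_11 = (0.90)(0.95) − (-0.30)(-0.30) = 0.7650
  C_12 = −[(-0.30)(0.95) − (-0.30)(-0.30)] = 0.3750
  C_13 = (-0.30)(-0.30) − (0.90)(-0.30) = 0.3600
  C_21 = −[(-0.10)(0.95) − (-0.30)(-0.30)] = 0.1850
  C_22 = (0.85)(0.95) − (-0.30)(-0.30) = 0.7175
  C_23 = −[(0.85)(-0.30) − (-0.10)(-0.30)] = 0.2850
  C_31 = (-0.10)(-0.30) − (-0.30)(0.90) = 0.3000
  C_32 = −[(0.85)(-0.30) − (-0.30)(-0.30)] = 0.3450
  C_33 = (0.85)(0.90) − (-0.10)(-0.30) = 0.7350
det(I−A) = Σ_j (I−A)_1j·C_1j = (0.85)(0.7650) + (-0.10)(0.3750) + (-0.30)(0.3600) = 0.50475
adj(I−A) = Cᵀ =
  [ 0.7650   0.1850   0.3000]
  [ 0.3750   0.7175   0.3450]
  [ 0.3600   0.2850   0.7350]
(I − A)⁻¹ = adj(I−A) / det(I−A) ≈
  [   1.5156     0.3665     0.5944]
  [   0.7429     1.4215     0.6835]
  [   0.7132     0.5646     1.4562]
Δx = (I − A)⁻¹ Δd with Δd having -120 in the Optics component and 0 elsewhere.
So Δx_1 = L_11 · (-120), where L_11 = adj(I−A)_11 / det(I−A) = 0.7650 / 0.50475.
Δx_1 = 0.7650 × (-120) / 0.50475 = -91.80 / 0.50475 ≈ -181.87.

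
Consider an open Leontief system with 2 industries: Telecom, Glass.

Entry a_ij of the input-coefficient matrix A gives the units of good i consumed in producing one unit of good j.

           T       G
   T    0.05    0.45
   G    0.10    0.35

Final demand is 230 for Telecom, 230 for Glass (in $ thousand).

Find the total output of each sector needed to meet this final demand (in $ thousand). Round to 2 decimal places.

x_T = 441.92, x_G = 421.83

I − A =
  [   0.95    -0.45]
  [  -0.10     0.65]
det(I−A) = (0.95)(0.65) − (-0.45)(-0.10) = 0.5725
adj(I−A) = [[0.65, 0.45], [0.10, 0.95]]
(I − A)⁻¹ = adj(I−A) / det(I−A) ≈
  [   1.1354     0.7860]
  [   0.1747     1.6594]
x = (I − A)⁻¹ d = adj(I−A)·d / det(I−A), with det(I−A) = 0.5725:
  x_T = (0.65·230 + 0.45·230) / 0.5725 = 253.00 / 0.5725 ≈ 441.92
  x_G = (0.10·230 + 0.95·230) / 0.5725 = 241.50 / 0.5725 ≈ 421.83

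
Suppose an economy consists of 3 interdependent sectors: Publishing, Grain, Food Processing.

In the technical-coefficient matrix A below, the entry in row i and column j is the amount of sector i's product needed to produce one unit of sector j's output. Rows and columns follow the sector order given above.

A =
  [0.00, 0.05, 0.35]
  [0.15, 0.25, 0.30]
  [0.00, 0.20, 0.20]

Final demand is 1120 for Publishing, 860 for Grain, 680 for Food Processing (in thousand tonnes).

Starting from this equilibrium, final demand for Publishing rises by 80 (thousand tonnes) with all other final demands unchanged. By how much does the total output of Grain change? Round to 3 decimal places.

I − A =
  [   1.00    -0.05    -0.35]
  [  -0.15     0.75    -0.30]
  [   0.00    -0.20     0.80]
Cofactors of I−A, C_ij = (−1)^(i+j)·(minor ij) (rows/columns in the sector order above):
  C_11 = (0.75)(0.80) − (-0.30)(-0.20) = 0.5400
  C_12 = −[(-0.15)(0.80) − (-0.30)(0.00)] = 0.1200
  C_13 = (-0.15)(-0.20) − (0.75)(0.00) = 0.0300
  C_21 = −[(-0.05)(0.80) − (-0.35)(-0.20)] = 0.1100
  C_22 = (1.00)(0.80) − (-0.35)(0.00) = 0.8000
  C_23 = −[(1.00)(-0.20) − (-0.05)(0.00)] = 0.2000
  C_31 = (-0.05)(-0.30) − (-0.35)(0.75) = 0.2775
  C_32 = −[(1.00)(-0.30) − (-0.35)(-0.15)] = 0.3525
  C_33 = (1.00)(0.75) − (-0.05)(-0.15) = 0.7425
det(I−A) = Σ_j (I−A)_1j·C_1j = (1.00)(0.5400) + (-0.05)(0.1200) + (-0.35)(0.0300) = 0.5235
adj(I−A) = Cᵀ =
  [ 0.5400   0.1100   0.2775]
  [ 0.1200   0.8000   0.3525]
  [ 0.0300   0.2000   0.7425]
(I − A)⁻¹ = adj(I−A) / det(I−A) ≈
  [   1.0315     0.2101     0.5301]
  [   0.2292     1.5282     0.6734]
  [   0.0573     0.3820     1.4183]
Δx = (I − A)⁻¹ Δd with Δd having +80 in the Publishing component and 0 elsewhere.
So Δx_2 = L_21 · (+80), where L_21 = adj(I−A)_21 / det(I−A) = 0.1200 / 0.5235.
Δx_2 = 0.1200 × (+80) / 0.5235 = 9.60 / 0.5235 ≈ 18.338.

Δx_2 = 18.338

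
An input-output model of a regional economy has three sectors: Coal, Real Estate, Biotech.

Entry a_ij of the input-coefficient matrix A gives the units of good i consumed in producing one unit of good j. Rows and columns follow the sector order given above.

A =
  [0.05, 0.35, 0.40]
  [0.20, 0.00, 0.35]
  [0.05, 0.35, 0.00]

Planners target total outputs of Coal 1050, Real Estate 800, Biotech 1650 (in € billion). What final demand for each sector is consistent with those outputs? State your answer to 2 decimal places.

I − A =
  [   0.95    -0.35    -0.40]
  [  -0.20     1.00    -0.35]
  [  -0.05    -0.35     1.00]
d = (I − A) x:
  d_1 = (+0.95)·1050 + (-0.35)·800 + (-0.40)·1650 = 57.50
  d_2 = (-0.20)·1050 + (+1.00)·800 + (-0.35)·1650 = 12.50
  d_3 = (-0.05)·1050 + (-0.35)·800 + (+1.00)·1650 = 1317.50

d_1 = 57.50, d_2 = 12.50, d_3 = 1317.50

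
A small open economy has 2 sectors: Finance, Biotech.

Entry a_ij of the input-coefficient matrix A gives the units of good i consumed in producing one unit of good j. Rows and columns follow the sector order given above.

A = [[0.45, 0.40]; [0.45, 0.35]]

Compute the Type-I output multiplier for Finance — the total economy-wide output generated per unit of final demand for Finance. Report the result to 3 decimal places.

m_F = 6.197

I − A =
  [   0.55    -0.40]
  [  -0.45     0.65]
det(I−A) = (0.55)(0.65) − (-0.40)(-0.45) = 0.1775
adj(I−A) = [[0.65, 0.40], [0.45, 0.55]]
(I − A)⁻¹ = adj(I−A) / det(I−A) ≈
  [   3.6620     2.2535]
  [   2.5352     3.0986]
The output multiplier for sector j is the column-j sum of the Leontief inverse (I − A)⁻¹ = adj(I−A) / det(I−A).
Column F of adj(I−A): (0.65, 0.45); det(I−A) = 0.1775.
m_F = (0.65 + 0.45) / 0.1775 = 1.10 / 0.1775 ≈ 6.197.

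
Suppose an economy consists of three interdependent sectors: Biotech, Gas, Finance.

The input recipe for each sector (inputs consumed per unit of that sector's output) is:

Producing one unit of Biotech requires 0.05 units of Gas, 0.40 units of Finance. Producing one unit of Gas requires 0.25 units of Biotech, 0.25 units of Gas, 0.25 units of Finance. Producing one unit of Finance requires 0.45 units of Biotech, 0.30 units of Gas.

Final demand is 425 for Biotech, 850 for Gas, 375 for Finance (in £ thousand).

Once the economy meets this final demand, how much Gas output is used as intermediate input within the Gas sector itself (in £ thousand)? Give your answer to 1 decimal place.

z_22 = 452.4

I − A =
  [   1.00    -0.25    -0.45]
  [  -0.05     0.75    -0.30]
  [  -0.40    -0.25     1.00]
Cofactors of I−A, C_ij = (−1)^(i+j)·(minor ij) (rows/columns in the sector order above):
  C_11 = (0.75)(1.00) − (-0.30)(-0.25) = 0.6750
  C_12 = −[(-0.05)(1.00) − (-0.30)(-0.40)] = 0.1700
  C_13 = (-0.05)(-0.25) − (0.75)(-0.40) = 0.3125
  C_21 = −[(-0.25)(1.00) − (-0.45)(-0.25)] = 0.3625
  C_22 = (1.00)(1.00) − (-0.45)(-0.40) = 0.8200
  C_23 = −[(1.00)(-0.25) − (-0.25)(-0.40)] = 0.3500
  C_31 = (-0.25)(-0.30) − (-0.45)(0.75) = 0.4125
  C_32 = −[(1.00)(-0.30) − (-0.45)(-0.05)] = 0.3225
  C_33 = (1.00)(0.75) − (-0.25)(-0.05) = 0.7375
det(I−A) = Σ_j (I−A)_1j·C_1j = (1.00)(0.6750) + (-0.25)(0.1700) + (-0.45)(0.3125) = 0.491875
adj(I−A) = Cᵀ =
  [ 0.6750   0.3625   0.4125]
  [ 0.1700   0.8200   0.3225]
  [ 0.3125   0.3500   0.7375]
(I − A)⁻¹ = adj(I−A) / det(I−A) ≈
  [   1.3723     0.7370     0.8386]
  [   0.3456     1.6671     0.6557]
  [   0.6353     0.7116     1.4994]
First solve x = (I − A)⁻¹ d = adj(I−A)·d / det(I−A); in particular x_2 = (0.1700·425 + 0.8200·850 + 0.3225·375) / 0.491875 = 890.1875 / 0.491875 ≈ 1809.784.
Intermediate flow from 2 to 2: z_22 = a_22 · x_2 = 0.25 × 890.1875 / 0.491875 = 222.546875 / 0.491875 ≈ 452.4.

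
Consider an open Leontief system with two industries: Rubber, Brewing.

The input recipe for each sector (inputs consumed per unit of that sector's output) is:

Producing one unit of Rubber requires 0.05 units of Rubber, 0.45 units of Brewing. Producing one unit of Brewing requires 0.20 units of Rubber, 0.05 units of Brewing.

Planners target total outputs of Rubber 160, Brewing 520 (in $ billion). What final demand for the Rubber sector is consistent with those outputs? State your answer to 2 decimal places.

I − A =
  [   0.95    -0.20]
  [  -0.45     0.95]
d = (I − A) x:
  d_1 = (+0.95)·160 + (-0.20)·520 = 48.00
  d_2 = (-0.45)·160 + (+0.95)·520 = 422.00

d_1 = 48.00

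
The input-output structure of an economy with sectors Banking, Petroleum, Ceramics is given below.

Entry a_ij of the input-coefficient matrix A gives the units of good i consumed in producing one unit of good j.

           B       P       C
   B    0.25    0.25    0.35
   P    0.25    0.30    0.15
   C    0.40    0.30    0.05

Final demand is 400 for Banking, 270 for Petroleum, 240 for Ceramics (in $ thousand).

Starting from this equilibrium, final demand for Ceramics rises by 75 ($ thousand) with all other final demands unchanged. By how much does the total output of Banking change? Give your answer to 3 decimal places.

I − A =
  [   0.75    -0.25    -0.35]
  [  -0.25     0.70    -0.15]
  [  -0.40    -0.30     0.95]
Cofactors of I−A, C_ij = (−1)^(i+j)·(minor ij) (rows/columns in the sector order above):
  C_11 = (0.70)(0.95) − (-0.15)(-0.30) = 0.6200
  C_12 = −[(-0.25)(0.95) − (-0.15)(-0.40)] = 0.2975
  C_13 = (-0.25)(-0.30) − (0.70)(-0.40) = 0.3550
  C_21 = −[(-0.25)(0.95) − (-0.35)(-0.30)] = 0.3425
  C_22 = (0.75)(0.95) − (-0.35)(-0.40) = 0.5725
  C_23 = −[(0.75)(-0.30) − (-0.25)(-0.40)] = 0.3250
  C_31 = (-0.25)(-0.15) − (-0.35)(0.70) = 0.2825
  C_32 = −[(0.75)(-0.15) − (-0.35)(-0.25)] = 0.2000
  C_33 = (0.75)(0.70) − (-0.25)(-0.25) = 0.4625
det(I−A) = Σ_j (I−A)_1j·C_1j = (0.75)(0.6200) + (-0.25)(0.2975) + (-0.35)(0.3550) = 0.266375
adj(I−A) = Cᵀ =
  [ 0.6200   0.3425   0.2825]
  [ 0.2975   0.5725   0.2000]
  [ 0.3550   0.3250   0.4625]
(I − A)⁻¹ = adj(I−A) / det(I−A) ≈
  [   2.3275     1.2858     1.0605]
  [   1.1168     2.1492     0.7508]
  [   1.3327     1.2201     1.7363]
Δx = (I − A)⁻¹ Δd with Δd having +75 in the Ceramics component and 0 elsewhere.
So Δx_B = L_BC · (+75), where L_BC = adj(I−A)_BC / det(I−A) = 0.2825 / 0.266375.
Δx_B = 0.2825 × (+75) / 0.266375 = 21.1875 / 0.266375 ≈ 79.540.

Δx_B = 79.540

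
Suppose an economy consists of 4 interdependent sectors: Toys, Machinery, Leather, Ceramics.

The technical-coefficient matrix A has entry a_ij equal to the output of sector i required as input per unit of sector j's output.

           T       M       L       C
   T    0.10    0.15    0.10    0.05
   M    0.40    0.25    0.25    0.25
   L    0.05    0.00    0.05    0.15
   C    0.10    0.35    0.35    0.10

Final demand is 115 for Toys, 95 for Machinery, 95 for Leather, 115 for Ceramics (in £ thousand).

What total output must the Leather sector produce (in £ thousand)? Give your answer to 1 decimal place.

I − A =
  [   0.90    -0.15    -0.10    -0.05]
  [  -0.40     0.75    -0.25    -0.25]
  [  -0.05     0.00     0.95    -0.15]
  [  -0.10    -0.35    -0.35     0.90]
Compute the cofactors C_ij = (−1)^(i+j)·(3×3 minor ij) of I−A; the adjugate is their transpose:
adj(I−A) = Cᵀ =
  [ 0.505625   0.142250   0.123125   0.088125]
  [ 0.364125   0.710625   0.325500   0.271875]
  [ 0.061625   0.057125   0.460250   0.096000]
  [ 0.221750   0.314375   0.319250   0.578625]
det(I−A) = Σ_j (I−A)_1j·C_1j = (0.90)(0.505625) + (-0.15)(0.364125) + (-0.10)(0.061625) + (-0.05)(0.221750) = 0.38319375
(I − A)⁻¹ = adj(I−A) / det(I−A) ≈
  [   1.3195     0.3712     0.3213     0.2300]
  [   0.9502     1.8545     0.8494     0.7095]
  [   0.1608     0.1491     1.2011     0.2505]
  [   0.5787     0.8204     0.8331     1.5100]
x = (I − A)⁻¹ d = adj(I−A)·d / det(I−A), with det(I−A) = 0.38319375:
  x_T = (0.505625·115 + 0.142250·95 + 0.123125·95 + 0.088125·115) / 0.38319375 = 93.491875 / 0.38319375 ≈ 244.0
  x_M = (0.364125·115 + 0.710625·95 + 0.325500·95 + 0.271875·115) / 0.38319375 = 171.571875 / 0.38319375 ≈ 447.7
  x_L = (0.061625·115 + 0.057125·95 + 0.460250·95 + 0.096000·115) / 0.38319375 = 67.2775 / 0.38319375 ≈ 175.6
  x_C = (0.221750·115 + 0.314375·95 + 0.319250·95 + 0.578625·115) / 0.38319375 = 152.2375 / 0.38319375 ≈ 397.3

x_L = 175.6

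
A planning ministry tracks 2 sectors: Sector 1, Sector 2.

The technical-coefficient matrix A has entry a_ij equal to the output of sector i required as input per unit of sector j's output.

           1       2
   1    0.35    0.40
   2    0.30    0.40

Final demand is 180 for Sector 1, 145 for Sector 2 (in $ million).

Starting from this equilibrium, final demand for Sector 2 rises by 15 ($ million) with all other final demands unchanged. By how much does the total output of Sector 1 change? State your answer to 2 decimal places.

I − A =
  [   0.65    -0.40]
  [  -0.30     0.60]
det(I−A) = (0.65)(0.60) − (-0.40)(-0.30) = 0.2700
adj(I−A) = [[0.60, 0.40], [0.30, 0.65]]
(I − A)⁻¹ = adj(I−A) / det(I−A) ≈
  [   2.2222     1.4815]
  [   1.1111     2.4074]
Δx = (I − A)⁻¹ Δd with Δd having +15 in the Sector 2 component and 0 elsewhere.
So Δx_1 = L_12 · (+15), where L_12 = adj(I−A)_12 / det(I−A) = 0.40 / 0.2700.
Δx_1 = 0.40 × (+15) / 0.2700 = 6.00 / 0.2700 ≈ 22.22.

Δx_1 = 22.22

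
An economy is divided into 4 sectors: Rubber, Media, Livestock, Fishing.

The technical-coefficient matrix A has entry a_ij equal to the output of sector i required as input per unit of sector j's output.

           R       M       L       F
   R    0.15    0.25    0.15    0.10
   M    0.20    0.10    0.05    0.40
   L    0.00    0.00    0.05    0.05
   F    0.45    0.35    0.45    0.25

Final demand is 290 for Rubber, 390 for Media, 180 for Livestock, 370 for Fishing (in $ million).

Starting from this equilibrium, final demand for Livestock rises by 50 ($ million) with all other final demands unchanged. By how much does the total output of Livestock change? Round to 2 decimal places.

I − A =
  [   0.85    -0.25    -0.15    -0.10]
  [  -0.20     0.90    -0.05    -0.40]
  [   0.00     0.00     0.95    -0.05]
  [  -0.45    -0.35    -0.45     0.75]
Compute the cofactors C_ij = (−1)^(i+j)·(3×3 minor ij) of I−A; the adjugate is their transpose:
adj(I−A) = Cᵀ =
  [ 0.487125   0.208375   0.176875   0.187875]
  [ 0.310125   0.540375   0.241125   0.345625]
  [ 0.023750   0.020500   0.324750   0.035750]
  [ 0.451250   0.389500   0.413500   0.679250]
det(I−A) = Σ_j (I−A)_1j·C_1j = (0.85)(0.487125) + (-0.25)(0.310125) + (-0.15)(0.023750) + (-0.10)(0.451250) = 0.2878375
(I − A)⁻¹ = adj(I−A) / det(I−A) ≈
  [   1.6924     0.7239     0.6145     0.6527]
  [   1.0774     1.8774     0.8377     1.2008]
  [   0.0825     0.0712     1.1282     0.1242]
  [   1.5677     1.3532     1.4366     2.3598]
Δx = (I − A)⁻¹ Δd with Δd having +50 in the Livestock component and 0 elsewhere.
So Δx_L = L_LL · (+50), where L_LL = adj(I−A)_LL / det(I−A) = 0.324750 / 0.2878375.
Δx_L = 0.324750 × (+50) / 0.2878375 = 16.2375 / 0.2878375 ≈ 56.41.

Δx_L = 56.41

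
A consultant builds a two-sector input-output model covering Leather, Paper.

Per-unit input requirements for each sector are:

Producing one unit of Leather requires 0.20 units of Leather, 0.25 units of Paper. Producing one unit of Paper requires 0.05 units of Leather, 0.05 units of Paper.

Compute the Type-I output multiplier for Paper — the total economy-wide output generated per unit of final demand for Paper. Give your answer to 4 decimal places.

m_2 = 1.1371

I − A =
  [   0.80    -0.05]
  [  -0.25     0.95]
det(I−A) = (0.80)(0.95) − (-0.05)(-0.25) = 0.7475
adj(I−A) = [[0.95, 0.05], [0.25, 0.80]]
(I − A)⁻¹ = adj(I−A) / det(I−A) ≈
  [   1.27090     0.06689]
  [   0.33445     1.07023]
The output multiplier for sector j is the column-j sum of the Leontief inverse (I − A)⁻¹ = adj(I−A) / det(I−A).
Column 2 of adj(I−A): (0.05, 0.80); det(I−A) = 0.7475.
m_2 = (0.05 + 0.80) / 0.7475 = 0.85 / 0.7475 ≈ 1.1371.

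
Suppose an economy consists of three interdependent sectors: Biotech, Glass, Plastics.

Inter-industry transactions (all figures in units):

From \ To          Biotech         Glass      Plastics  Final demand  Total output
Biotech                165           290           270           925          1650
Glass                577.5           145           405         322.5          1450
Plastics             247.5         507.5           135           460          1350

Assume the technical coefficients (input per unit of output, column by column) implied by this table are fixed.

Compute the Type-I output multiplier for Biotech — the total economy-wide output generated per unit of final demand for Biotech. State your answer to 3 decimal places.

Technical coefficients a_ij = z_ij / X_j:
  a_BB = 165/1650 = 0.10, a_GB = 577.5/1650 = 0.35, a_PB = 247.5/1650 = 0.15
  a_BG = 290/1450 = 0.20, a_GG = 145/1450 = 0.10, a_PG = 507.5/1450 = 0.35
  a_BP = 270/1350 = 0.20, a_GP = 405/1350 = 0.30, a_PP = 135/1350 = 0.10
I − A =
  [   0.90    -0.20    -0.20]
  [  -0.35     0.90    -0.30]
  [  -0.15    -0.35     0.90]
Cofactors of I−A, C_ij = (−1)^(i+j)·(minor ij) (rows/columns in the sector order above):
  C_11 = (0.90)(0.90) − (-0.30)(-0.35) = 0.7050
  C_12 = −[(-0.35)(0.90) − (-0.30)(-0.15)] = 0.3600
  C_13 = (-0.35)(-0.35) − (0.90)(-0.15) = 0.2575
  C_21 = −[(-0.20)(0.90) − (-0.20)(-0.35)] = 0.2500
  C_22 = (0.90)(0.90) − (-0.20)(-0.15) = 0.7800
  C_23 = −[(0.90)(-0.35) − (-0.20)(-0.15)] = 0.3450
  C_31 = (-0.20)(-0.30) − (-0.20)(0.90) = 0.2400
  C_32 = −[(0.90)(-0.30) − (-0.20)(-0.35)] = 0.3400
  C_33 = (0.90)(0.90) − (-0.20)(-0.35) = 0.7400
det(I−A) = Σ_j (I−A)_1j·C_1j = (0.90)(0.7050) + (-0.20)(0.3600) + (-0.20)(0.2575) = 0.5110
adj(I−A) = Cᵀ =
  [ 0.7050   0.2500   0.2400]
  [ 0.3600   0.7800   0.3400]
  [ 0.2575   0.3450   0.7400]
(I − A)⁻¹ = adj(I−A) / det(I−A) ≈
  [   1.3796     0.4892     0.4697]
  [   0.7045     1.5264     0.6654]
  [   0.5039     0.6751     1.4481]
The output multiplier for sector j is the column-j sum of the Leontief inverse (I − A)⁻¹ = adj(I−A) / det(I−A).
Column B of adj(I−A): (0.7050, 0.3600, 0.2575); det(I−A) = 0.5110.
m_B = (0.7050 + 0.3600 + 0.2575) / 0.5110 = 1.3225 / 0.5110 ≈ 2.588.

m_B = 2.588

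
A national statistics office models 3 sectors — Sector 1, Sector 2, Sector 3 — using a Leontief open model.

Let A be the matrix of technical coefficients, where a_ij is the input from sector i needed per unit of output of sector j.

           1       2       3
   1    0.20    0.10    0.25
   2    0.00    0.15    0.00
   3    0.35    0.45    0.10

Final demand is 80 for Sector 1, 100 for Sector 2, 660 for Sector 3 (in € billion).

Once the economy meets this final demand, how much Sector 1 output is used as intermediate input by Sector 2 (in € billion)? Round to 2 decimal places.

z_12 = 11.76

I − A =
  [   0.80    -0.10    -0.25]
  [   0.00     0.85     0.00]
  [  -0.35    -0.45     0.90]
Cofactors of I−A, C_ij = (−1)^(i+j)·(minor ij) (rows/columns in the sector order above):
  C_11 = (0.85)(0.90) − (0.00)(-0.45) = 0.7650
  C_12 = −[(0.00)(0.90) − (0.00)(-0.35)] = 0.0000
  C_13 = (0.00)(-0.45) − (0.85)(-0.35) = 0.2975
  C_21 = −[(-0.10)(0.90) − (-0.25)(-0.45)] = 0.2025
  C_22 = (0.80)(0.90) − (-0.25)(-0.35) = 0.6325
  C_23 = −[(0.80)(-0.45) − (-0.10)(-0.35)] = 0.3950
  C_31 = (-0.10)(0.00) − (-0.25)(0.85) = 0.2125
  C_32 = −[(0.80)(0.00) − (-0.25)(0.00)] = 0.0000
  C_33 = (0.80)(0.85) − (-0.10)(0.00) = 0.6800
det(I−A) = Σ_j (I−A)_1j·C_1j = (0.80)(0.7650) + (-0.10)(0.0000) + (-0.25)(0.2975) = 0.537625
adj(I−A) = Cᵀ =
  [ 0.7650   0.2025   0.2125]
  [ 0.0000   0.6325   0.0000]
  [ 0.2975   0.3950   0.6800]
(I − A)⁻¹ = adj(I−A) / det(I−A) ≈
  [   1.4229     0.3767     0.3953]
  [   0.0000     1.1765     0.0000]
  [   0.5534     0.7347     1.2648]
First solve x = (I − A)⁻¹ d = adj(I−A)·d / det(I−A); in particular x_2 = (0.0000·80 + 0.6325·100 + 0.0000·660) / 0.537625 = 63.25 / 0.537625 ≈ 117.6471.
Intermediate flow from 1 to 2: z_12 = a_12 · x_2 = 0.10 × 63.25 / 0.537625 = 6.325 / 0.537625 ≈ 11.76.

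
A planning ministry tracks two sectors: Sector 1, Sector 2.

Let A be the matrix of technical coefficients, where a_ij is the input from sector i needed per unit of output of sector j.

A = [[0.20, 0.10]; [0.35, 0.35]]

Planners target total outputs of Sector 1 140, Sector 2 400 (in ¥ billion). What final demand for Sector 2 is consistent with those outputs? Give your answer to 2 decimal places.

I − A =
  [   0.80    -0.10]
  [  -0.35     0.65]
d = (I − A) x:
  d_1 = (+0.80)·140 + (-0.10)·400 = 72.00
  d_2 = (-0.35)·140 + (+0.65)·400 = 211.00

d_2 = 211.00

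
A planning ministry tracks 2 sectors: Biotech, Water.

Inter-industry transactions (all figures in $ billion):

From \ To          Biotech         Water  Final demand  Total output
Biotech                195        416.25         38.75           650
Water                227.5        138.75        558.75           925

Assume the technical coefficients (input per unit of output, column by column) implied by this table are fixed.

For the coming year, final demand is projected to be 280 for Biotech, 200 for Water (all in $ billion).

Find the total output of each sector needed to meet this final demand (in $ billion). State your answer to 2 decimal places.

Technical coefficients a_ij = z_ij / X_j:
  a_11 = 195/650 = 0.30, a_21 = 227.5/650 = 0.35
  a_12 = 416.25/925 = 0.45, a_22 = 138.75/925 = 0.15
I − A =
  [   0.70    -0.45]
  [  -0.35     0.85]
det(I−A) = (0.70)(0.85) − (-0.45)(-0.35) = 0.4375
adj(I−A) = [[0.85, 0.45], [0.35, 0.70]]
(I − A)⁻¹ = adj(I−A) / det(I−A) ≈
  [   1.9429     1.0286]
  [   0.8000     1.6000]
x = (I − A)⁻¹ d = adj(I−A)·d / det(I−A), with det(I−A) = 0.4375:
  x_1 = (0.85·280 + 0.45·200) / 0.4375 = 328.00 / 0.4375 ≈ 749.71
  x_2 = (0.35·280 + 0.70·200) / 0.4375 = 238.00 / 0.4375 = 544.00

x_1 = 749.71, x_2 = 544.00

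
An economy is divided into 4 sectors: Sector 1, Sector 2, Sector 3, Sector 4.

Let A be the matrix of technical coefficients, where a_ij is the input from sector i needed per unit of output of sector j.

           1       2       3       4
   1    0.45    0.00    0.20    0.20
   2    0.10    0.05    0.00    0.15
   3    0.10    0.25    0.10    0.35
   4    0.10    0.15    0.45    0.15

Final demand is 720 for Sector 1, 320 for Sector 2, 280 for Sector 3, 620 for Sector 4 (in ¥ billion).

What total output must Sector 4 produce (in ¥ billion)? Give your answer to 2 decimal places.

x_4 = 2113.57

I − A =
  [   0.55     0.00    -0.20    -0.20]
  [  -0.10     0.95     0.00    -0.15]
  [  -0.10    -0.25     0.90    -0.35]
  [  -0.10    -0.15    -0.45     0.85]
Compute the cofactors C_ij = (−1)^(i+j)·(3×3 minor ij) of I−A; the adjugate is their transpose:
adj(I−A) = Cᵀ =
  [ 0.540000   0.102500   0.242500   0.245000]
  [ 0.081000   0.283125   0.066125   0.096250]
  [ 0.142000   0.143750   0.409750   0.227500]
  [ 0.153000   0.138125   0.257125   0.446250]
det(I−A) = Σ_j (I−A)_1j·C_1j = (0.55)(0.540000) + (0.00)(0.081000) + (-0.20)(0.142000) + (-0.20)(0.153000) = 0.2380
(I − A)⁻¹ = adj(I−A) / det(I−A) ≈
  [   2.2689     0.4307     1.0189     1.0294]
  [   0.3403     1.1896     0.2778     0.4044]
  [   0.5966     0.6040     1.7216     0.9559]
  [   0.6429     0.5804     1.0804     1.8750]
x = (I − A)⁻¹ d = adj(I−A)·d / det(I−A), with det(I−A) = 0.2380:
  x_1 = (0.540000·720 + 0.102500·320 + 0.242500·280 + 0.245000·620) / 0.2380 = 641.40 / 0.2380 ≈ 2694.96
  x_2 = (0.081000·720 + 0.283125·320 + 0.066125·280 + 0.096250·620) / 0.2380 = 227.11 / 0.2380 ≈ 954.24
  x_3 = (0.142000·720 + 0.143750·320 + 0.409750·280 + 0.227500·620) / 0.2380 = 404.02 / 0.2380 ≈ 1697.56
  x_4 = (0.153000·720 + 0.138125·320 + 0.257125·280 + 0.446250·620) / 0.2380 = 503.03 / 0.2380 ≈ 2113.57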